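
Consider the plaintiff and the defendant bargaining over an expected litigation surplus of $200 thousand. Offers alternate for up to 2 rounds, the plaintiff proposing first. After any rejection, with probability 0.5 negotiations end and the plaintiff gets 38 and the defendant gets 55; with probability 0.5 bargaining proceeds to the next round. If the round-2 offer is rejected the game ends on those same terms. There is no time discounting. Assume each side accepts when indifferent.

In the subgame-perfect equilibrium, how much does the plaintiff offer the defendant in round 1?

By backward induction:
Round 2 (the defendant proposes): the plaintiff gets 38 if talks fail, so the defendant offers 38 and keeps 162.
Round 1 (the plaintiff proposes): rejecting gives the defendant an expected 0.5 × 162 + 0.5 × 55 = 108.5. The plaintiff offers 108.5 and keeps 200 − 108.5 = 91.5.

108.5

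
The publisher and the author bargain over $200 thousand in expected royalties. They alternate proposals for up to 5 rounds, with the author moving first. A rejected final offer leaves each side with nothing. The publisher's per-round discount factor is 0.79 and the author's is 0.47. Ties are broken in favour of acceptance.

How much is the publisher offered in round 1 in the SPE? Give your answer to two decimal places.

114.83

Round 5 (the author proposes): the publisher will accept anything ≥ 0, so the author offers 0 and keeps 200.
Round 4 (the publisher proposes): the author can get 200 next round, worth 0.47 × 200 = 94 now; the publisher offers that and keeps 106.
Round 3 (the author proposes): the publisher can get 106 next round, worth 0.79 × 106 = 83.74 now; the author offers that and keeps 116.26.
Round 2 (the publisher proposes): the author can get 116.26 next round, worth 0.47 × 116.26 = 54.6422 now; the publisher offers that and keeps 145.3578.
Round 1 (the author proposes): the publisher can get 145.3578 next round, worth 0.79 × 145.3578 = 114.832662 now. The author offers 114.832662 and keeps 200 − 114.832662 = 85.167338.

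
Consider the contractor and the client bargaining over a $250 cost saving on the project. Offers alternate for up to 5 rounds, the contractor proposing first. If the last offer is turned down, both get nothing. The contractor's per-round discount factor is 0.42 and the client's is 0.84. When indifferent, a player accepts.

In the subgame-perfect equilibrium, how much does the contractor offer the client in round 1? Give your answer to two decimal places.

Round 5 (the contractor proposes): rejection yields 0 for the client; the contractor offers 0 and keeps 250.
Round 4 (the client proposes): the contractor can get 250 next round, worth 0.42 × 250 = 105 now; the client offers that and keeps 145.
Round 3 (the contractor proposes): the client can get 145 next round, worth 0.84 × 145 = 121.8 now. The contractor offers 121.8 and keeps 250 − 121.8 = 128.2.
Round 2 (the client proposes): the contractor can get 128.2 next round, worth 0.42 × 128.2 = 53.844 now. The client offers 53.844 and keeps 250 − 53.844 = 196.156.
Round 1 (the contractor proposes): the client can get 196.156 next round, worth 0.84 × 196.156 = 164.77104 now; the contractor offers that and keeps 85.22896.

164.77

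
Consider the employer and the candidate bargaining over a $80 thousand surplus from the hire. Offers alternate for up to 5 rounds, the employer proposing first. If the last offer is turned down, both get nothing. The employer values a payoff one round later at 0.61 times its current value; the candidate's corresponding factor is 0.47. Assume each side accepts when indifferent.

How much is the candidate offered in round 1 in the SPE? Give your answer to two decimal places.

18.87

Round 5 (the employer proposes): the candidate will accept anything ≥ 0, so the employer offers 0 and keeps 80.
Round 4 (the candidate proposes): the employer can get 80 next round, worth 0.61 × 80 = 48.8 now, so the candidate offers 48.8, keeping 31.2.
Round 3 (the employer proposes): the candidate can get 31.2 next round, worth 0.47 × 31.2 = 14.664 now. The employer offers 14.664 and keeps 80 − 14.664 = 65.336.
Round 2 (the candidate proposes): the employer can get 65.336 next round, worth 0.61 × 65.336 = 39.85496 now. The candidate offers 39.85496 and keeps 80 − 39.85496 = 40.14504.
Round 1 (the employer proposes): the candidate can get 40.14504 next round, worth 0.47 × 40.14504 = 18.8681688 now, so the employer offers 18.8681688, keeping 61.1318312.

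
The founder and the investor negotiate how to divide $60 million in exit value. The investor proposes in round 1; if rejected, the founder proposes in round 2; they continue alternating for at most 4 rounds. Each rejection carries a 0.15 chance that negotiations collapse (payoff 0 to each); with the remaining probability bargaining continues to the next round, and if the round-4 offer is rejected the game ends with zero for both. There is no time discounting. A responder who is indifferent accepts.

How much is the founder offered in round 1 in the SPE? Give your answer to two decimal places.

44.50

Round 4 (the founder proposes): the investor will accept anything ≥ 0, so the founder offers 0 and keeps 60.
Round 3 (the investor proposes): rejecting gives the founder an expected 0.85 × 60 = 51, so the investor offers 51, keeping 9.
Round 2 (the founder proposes): rejecting gives the investor an expected 0.85 × 9 = 7.65. The founder offers 7.65 and keeps 60 − 7.65 = 52.35.
Round 1 (the investor proposes): rejecting gives the founder an expected 0.85 × 52.35 = 44.4975. The investor offers 44.4975 and keeps 60 − 44.4975 = 15.5025.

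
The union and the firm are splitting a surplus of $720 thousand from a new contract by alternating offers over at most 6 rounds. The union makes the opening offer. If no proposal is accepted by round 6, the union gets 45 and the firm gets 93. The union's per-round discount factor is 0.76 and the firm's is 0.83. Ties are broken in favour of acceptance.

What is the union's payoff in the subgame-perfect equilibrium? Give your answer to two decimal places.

263.18

Solve by backward induction from round 6.
Round 6 (the firm proposes): the union gets 45 if talks fail, so the firm offers 45 and keeps 675.
Round 5 (the union proposes): the firm can get 675 next round, worth 0.83 × 675 = 560.25 now, so the union offers 560.25, keeping 159.75.
Round 4 (the firm proposes): the union can get 159.75 next round, worth 0.76 × 159.75 = 121.41 now, so the firm offers 121.41, keeping 598.59.
Round 3 (the union proposes): the firm can get 598.59 next round, worth 0.83 × 598.59 = 496.8297 now, so the union offers 496.8297, keeping 223.1703.
Round 2 (the firm proposes): the union can get 223.1703 next round, worth 0.76 × 223.1703 = 169.609428 now, so the firm offers 169.609428, keeping 550.390572.
Round 1 (the union proposes): the firm can get 550.390572 next round, worth 0.83 × 550.390572 = 456.82417476 now. The union offers 456.82417476 and keeps 720 − 456.82417476 = 263.17582524.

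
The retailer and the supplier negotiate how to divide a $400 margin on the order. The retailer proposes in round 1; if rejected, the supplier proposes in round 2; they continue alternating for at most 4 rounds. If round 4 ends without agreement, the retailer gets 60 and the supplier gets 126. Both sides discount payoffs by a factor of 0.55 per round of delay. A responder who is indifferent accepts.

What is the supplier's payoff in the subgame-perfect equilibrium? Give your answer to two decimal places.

155.57

Round 4 (the supplier proposes): the retailer gets 60 if talks fail, so the supplier offers 60 and keeps 340.
Round 3 (the retailer proposes): the supplier can get 340 next round, worth 0.55 × 340 = 187 now, so the retailer offers 187, keeping 213.
Round 2 (the supplier proposes): the retailer can get 213 next round, worth 0.55 × 213 = 117.15 now, so the supplier offers 117.15, keeping 282.85.
Round 1 (the retailer proposes): the supplier can get 282.85 next round, worth 0.55 × 282.85 = 155.5675 now. The retailer offers 155.5675 and keeps 400 − 155.5675 = 244.4325.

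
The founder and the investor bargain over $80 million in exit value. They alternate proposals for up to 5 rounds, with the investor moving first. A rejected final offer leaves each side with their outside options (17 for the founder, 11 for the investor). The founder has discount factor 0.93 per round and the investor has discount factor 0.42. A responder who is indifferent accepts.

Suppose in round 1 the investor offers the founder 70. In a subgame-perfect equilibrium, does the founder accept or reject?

Accept

Round 5 (the investor proposes): the founder gets 17 if talks fail, so the investor offers 17 and keeps 63.
Round 4 (the founder proposes): the investor can get 63 next round, worth 0.42 × 63 = 26.46 now. The founder offers 26.46 and keeps 80 − 26.46 = 53.54.
Round 3 (the investor proposes): the founder can get 53.54 next round, worth 0.93 × 53.54 = 49.7922 now; the investor offers that and keeps 30.2078.
Round 2 (the founder proposes): the investor can get 30.2078 next round, worth 0.42 × 30.2078 = 12.687276 now, so the founder offers 12.687276, keeping 67.312724.
So by rejecting in round 1, the founder gets 67.312724 next round, worth 0.93 × 67.312724 = 62.60083332 now.
Offer 70 ≥ 62.60083332, so the founder accepts.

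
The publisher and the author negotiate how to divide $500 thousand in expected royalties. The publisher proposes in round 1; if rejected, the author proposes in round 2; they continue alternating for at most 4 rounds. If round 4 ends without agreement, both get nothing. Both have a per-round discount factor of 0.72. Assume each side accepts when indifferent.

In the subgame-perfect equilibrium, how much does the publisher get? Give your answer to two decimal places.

212.58

Round 4 (the author proposes): the publisher will accept anything ≥ 0, so the author offers 0 and keeps 500.
Round 3 (the publisher proposes): the author can get 500 next round, worth 0.72 × 500 = 360 now; the publisher offers that and keeps 140.
Round 2 (the author proposes): the publisher can get 140 next round, worth 0.72 × 140 = 100.8 now, so the author offers 100.8, keeping 399.2.
Round 1 (the publisher proposes): the author can get 399.2 next round, worth 0.72 × 399.2 = 287.424 now; the publisher offers that and keeps 212.576.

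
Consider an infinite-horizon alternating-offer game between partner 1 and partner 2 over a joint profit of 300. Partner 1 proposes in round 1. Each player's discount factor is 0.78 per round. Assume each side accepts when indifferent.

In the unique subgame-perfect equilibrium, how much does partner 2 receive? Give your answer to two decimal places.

In a stationary SPE each proposer offers the other exactly their discounted continuation value.
If partner 1 keeps x when proposing and partner 2 keeps y when proposing, then x = 300 − 0.78y and y = 300 − 0.78x.
Solving: x = 300(1 − 0.78) / (1 − 0.78·0.78) = 66 / 0.3916 ≈ 168.5393.
Partner 2 gets 300 − 168.5393 ≈ 131.4607.

131.46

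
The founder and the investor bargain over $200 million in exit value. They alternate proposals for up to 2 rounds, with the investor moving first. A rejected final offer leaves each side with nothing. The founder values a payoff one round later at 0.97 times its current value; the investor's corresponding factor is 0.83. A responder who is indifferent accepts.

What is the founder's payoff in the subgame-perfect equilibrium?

194

By backward induction:
Round 2 (the founder proposes): the investor will accept anything ≥ 0, so the founder offers 0 and keeps 200.
Round 1 (the investor proposes): the founder can get 200 next round, worth 0.97 × 200 = 194 now; the investor offers that and keeps 6.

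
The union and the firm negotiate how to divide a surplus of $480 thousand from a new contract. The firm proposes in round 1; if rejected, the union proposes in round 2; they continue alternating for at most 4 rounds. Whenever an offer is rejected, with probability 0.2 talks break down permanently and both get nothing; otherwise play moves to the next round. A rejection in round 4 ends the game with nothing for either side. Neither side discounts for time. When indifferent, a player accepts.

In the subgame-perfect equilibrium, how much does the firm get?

Round 4 (the union proposes): rejection yields 0 for the firm; the union offers 0 and keeps 480.
Round 3 (the firm proposes): rejecting gives the union an expected 0.8 × 480 = 384. The firm offers 384 and keeps 480 − 384 = 96.
Round 2 (the union proposes): rejecting gives the firm an expected 0.8 × 96 = 76.8, so the union offers 76.8, keeping 403.2.
Round 1 (the firm proposes): rejecting gives the union an expected 0.8 × 403.2 = 322.56, so the firm offers 322.56, keeping 157.44.

157.44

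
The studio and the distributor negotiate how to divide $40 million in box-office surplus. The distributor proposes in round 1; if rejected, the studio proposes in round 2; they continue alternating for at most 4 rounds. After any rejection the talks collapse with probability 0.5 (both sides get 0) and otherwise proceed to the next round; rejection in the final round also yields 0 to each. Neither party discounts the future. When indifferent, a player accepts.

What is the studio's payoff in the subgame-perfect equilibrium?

Round 4 (the studio proposes): the distributor will accept anything ≥ 0, so the studio offers 0 and keeps 40.
Round 3 (the distributor proposes): rejecting gives the studio an expected 0.5 × 40 = 20. The distributor offers 20 and keeps 40 − 20 = 20.
Round 2 (the studio proposes): rejecting gives the distributor an expected 0.5 × 20 = 10. The studio offers 10 and keeps 40 − 10 = 30.
Round 1 (the distributor proposes): rejecting gives the studio an expected 0.5 × 30 = 15, so the distributor offers 15, keeping 25.

15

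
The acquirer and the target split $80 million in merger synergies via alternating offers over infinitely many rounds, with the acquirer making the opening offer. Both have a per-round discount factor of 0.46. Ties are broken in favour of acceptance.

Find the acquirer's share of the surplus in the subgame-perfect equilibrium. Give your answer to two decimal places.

Let x be the acquirer's share when the acquirer proposes and y be the target's share when the target proposes.
The target accepts iff offered ≥ 0.46·y, so x = 80 − 0.46y. Symmetrically y = 80 − 0.46x.
Substituting: x = 80 − 0.46(80 − 0.46x), giving x(1 − 0.46·0.46) = 80(1 − 0.46).
So x = 80 × 0.54 / 0.7884 ≈ 54.7945, and the target receives 80 − x ≈ 25.2055.

54.79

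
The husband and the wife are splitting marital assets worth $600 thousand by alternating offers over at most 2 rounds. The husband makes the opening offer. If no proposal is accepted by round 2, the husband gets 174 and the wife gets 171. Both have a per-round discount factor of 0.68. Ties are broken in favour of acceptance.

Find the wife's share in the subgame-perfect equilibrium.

Round 2 (the wife proposes): the husband gets 174 if talks fail, so the wife offers 174 and keeps 426.
Round 1 (the husband proposes): the wife can get 426 next round, worth 0.68 × 426 = 289.68 now. The husband offers 289.68 and keeps 600 − 289.68 = 310.32.

289.68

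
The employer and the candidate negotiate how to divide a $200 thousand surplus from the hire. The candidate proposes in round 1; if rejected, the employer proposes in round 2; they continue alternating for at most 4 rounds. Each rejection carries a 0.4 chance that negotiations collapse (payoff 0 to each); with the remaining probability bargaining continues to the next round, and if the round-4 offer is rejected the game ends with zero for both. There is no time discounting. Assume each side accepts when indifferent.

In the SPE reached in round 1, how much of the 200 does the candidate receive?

Round 4 (the employer proposes): rejection yields 0 for the candidate; the employer offers 0 and keeps 200.
Round 3 (the candidate proposes): rejecting gives the employer an expected 0.6 × 200 = 120, so the candidate offers 120, keeping 80.
Round 2 (the employer proposes): rejecting gives the candidate an expected 0.6 × 80 = 48, so the employer offers 48, keeping 152.
Round 1 (the candidate proposes): rejecting gives the employer an expected 0.6 × 152 = 91.2. The candidate offers 91.2 and keeps 200 − 91.2 = 108.8.

108.8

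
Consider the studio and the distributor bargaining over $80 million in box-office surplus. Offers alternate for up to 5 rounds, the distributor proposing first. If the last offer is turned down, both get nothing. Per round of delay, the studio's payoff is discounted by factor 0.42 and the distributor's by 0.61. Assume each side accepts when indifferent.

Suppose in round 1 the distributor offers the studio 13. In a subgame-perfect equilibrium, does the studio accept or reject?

Work out the studio's continuation value if the offer is rejected.
Round 5 (the distributor proposes): the studio will accept anything ≥ 0, so the distributor offers 0 and keeps 80.
Round 4 (the studio proposes): the distributor can get 80 next round, worth 0.61 × 80 = 48.8 now, so the studio offers 48.8, keeping 31.2.
Round 3 (the distributor proposes): the studio can get 31.2 next round, worth 0.42 × 31.2 = 13.104 now. The distributor offers 13.104 and keeps 80 − 13.104 = 66.896.
Round 2 (the studio proposes): the distributor can get 66.896 next round, worth 0.61 × 66.896 = 40.80656 now; the studio offers that and keeps 39.19344.
So by rejecting in round 1, the studio gets 39.19344 next round, worth 0.42 × 39.19344 = 16.4612448 now.
Offer 13 < 16.4612448, so the studio rejects.

Reject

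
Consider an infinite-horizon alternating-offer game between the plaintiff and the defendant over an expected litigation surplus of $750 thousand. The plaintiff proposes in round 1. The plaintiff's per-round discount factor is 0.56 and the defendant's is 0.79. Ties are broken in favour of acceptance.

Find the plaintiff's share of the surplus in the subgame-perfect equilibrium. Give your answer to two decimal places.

282.46

When the plaintiff proposes, the defendant accepts any offer worth at least 0.79 times what the defendant would get by proposing next round; and vice versa.
This gives x = 750 − 0.79y and y = 750 − 0.56x, where x and y are each side's share when it proposes.
Hence (1 − 0.79·0.56)x = 750(1 − 0.79), i.e. 0.5576·x = 157.5.
x ≈ 282.4605; the defendant's share is 750 − x ≈ 467.5395.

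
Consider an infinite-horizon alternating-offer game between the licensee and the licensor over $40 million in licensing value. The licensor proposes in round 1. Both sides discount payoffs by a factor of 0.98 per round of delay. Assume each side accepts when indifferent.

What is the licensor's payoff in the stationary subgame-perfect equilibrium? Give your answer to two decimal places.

20.20

When the licensor proposes, the licensee accepts any offer worth at least 0.98 times what the licensee would get by proposing next round; and vice versa.
This gives x = 40 − 0.98y and y = 40 − 0.98x, where x and y are each side's share when it proposes.
Hence (1 − 0.98·0.98)x = 40(1 − 0.98), i.e. 0.0396·x = 0.8.
x ≈ 20.2020; the licensee's share is 40 − x ≈ 19.7980.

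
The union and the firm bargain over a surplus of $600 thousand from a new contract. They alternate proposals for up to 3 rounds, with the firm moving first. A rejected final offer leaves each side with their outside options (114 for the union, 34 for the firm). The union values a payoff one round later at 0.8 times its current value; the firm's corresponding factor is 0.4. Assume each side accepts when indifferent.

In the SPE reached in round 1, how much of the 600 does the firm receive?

275.52

Round 3 (the firm proposes): the union gets 114 if talks fail, so the firm offers 114 and keeps 486.
Round 2 (the union proposes): the firm can get 486 next round, worth 0.4 × 486 = 194.4 now. The union offers 194.4 and keeps 600 − 194.4 = 405.6.
Round 1 (the firm proposes): the union can get 405.6 next round, worth 0.8 × 405.6 = 324.48 now, so the firm offers 324.48, keeping 275.52.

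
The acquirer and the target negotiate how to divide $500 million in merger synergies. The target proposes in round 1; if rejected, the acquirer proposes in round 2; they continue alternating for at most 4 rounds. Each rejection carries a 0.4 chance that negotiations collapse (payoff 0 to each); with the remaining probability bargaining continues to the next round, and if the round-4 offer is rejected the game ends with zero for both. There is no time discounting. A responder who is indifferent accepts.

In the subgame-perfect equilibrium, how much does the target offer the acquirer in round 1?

By backward induction:
Round 4 (the acquirer proposes): rejection yields 0 for the target; the acquirer offers 0 and keeps 500.
Round 3 (the target proposes): rejecting gives the acquirer an expected 0.6 × 500 = 300. The target offers 300 and keeps 500 − 300 = 200.
Round 2 (the acquirer proposes): rejecting gives the target an expected 0.6 × 200 = 120, so the acquirer offers 120, keeping 380.
Round 1 (the target proposes): rejecting gives the acquirer an expected 0.6 × 380 = 228. The target offers 228 and keeps 500 − 228 = 272.

228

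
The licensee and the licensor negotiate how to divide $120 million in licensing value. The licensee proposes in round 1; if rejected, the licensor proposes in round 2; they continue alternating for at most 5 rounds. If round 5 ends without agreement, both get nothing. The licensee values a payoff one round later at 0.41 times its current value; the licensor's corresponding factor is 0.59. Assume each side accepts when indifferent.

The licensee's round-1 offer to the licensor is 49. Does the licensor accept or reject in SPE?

Reject

Work out the licensor's continuation value if the offer is rejected.
Round 5 (the licensee proposes): rejection yields 0 for the licensor; the licensee offers 0 and keeps 120.
Round 4 (the licensor proposes): the licensee can get 120 next round, worth 0.41 × 120 = 49.2 now. The licensor offers 49.2 and keeps 120 − 49.2 = 70.8.
Round 3 (the licensee proposes): the licensor can get 70.8 next round, worth 0.59 × 70.8 = 41.772 now; the licensee offers that and keeps 78.228.
Round 2 (the licensor proposes): the licensee can get 78.228 next round, worth 0.41 × 78.228 = 32.07348 now. The licensor offers 32.07348 and keeps 120 − 32.07348 = 87.92652.
So by rejecting in round 1, the licensor gets 87.92652 next round, worth 0.59 × 87.92652 = 51.8766468 now.
Offer 49 < 51.8766468, so the licensor rejects.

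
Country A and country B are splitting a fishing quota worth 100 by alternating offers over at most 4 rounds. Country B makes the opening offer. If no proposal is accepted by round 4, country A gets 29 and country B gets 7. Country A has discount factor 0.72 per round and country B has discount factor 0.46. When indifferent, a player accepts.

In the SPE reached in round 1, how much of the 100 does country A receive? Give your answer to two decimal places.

Round 4 (country A proposes): country B gets 7 if talks fail, so country A offers 7 and keeps 93.
Round 3 (country B proposes): country A can get 93 next round, worth 0.72 × 93 = 66.96 now. Country B offers 66.96 and keeps 100 − 66.96 = 33.04.
Round 2 (country A proposes): country B can get 33.04 next round, worth 0.46 × 33.04 = 15.1984 now, so country A offers 15.1984, keeping 84.8016.
Round 1 (country B proposes): country A can get 84.8016 next round, worth 0.72 × 84.8016 = 61.057152 now. Country B offers 61.057152 and keeps 100 − 61.057152 = 38.942848.

61.06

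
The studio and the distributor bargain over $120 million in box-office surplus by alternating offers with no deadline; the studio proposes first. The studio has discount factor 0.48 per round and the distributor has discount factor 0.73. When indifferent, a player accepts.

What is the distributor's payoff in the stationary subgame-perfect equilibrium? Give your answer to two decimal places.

In a stationary SPE each proposer offers the other exactly their discounted continuation value.
If the studio keeps x when proposing and the distributor keeps y when proposing, then x = 120 − 0.73y and y = 120 − 0.48x.
Solving: x = 120(1 − 0.73) / (1 − 0.48·0.73) = 32.4 / 0.6496 ≈ 49.8768.
The distributor gets 120 − 49.8768 ≈ 70.1232.

70.12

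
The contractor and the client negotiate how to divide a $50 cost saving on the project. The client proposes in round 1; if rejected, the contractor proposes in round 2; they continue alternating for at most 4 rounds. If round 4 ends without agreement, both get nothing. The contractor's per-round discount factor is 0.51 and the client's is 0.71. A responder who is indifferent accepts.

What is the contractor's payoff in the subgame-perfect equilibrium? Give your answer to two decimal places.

Round 4 (the contractor proposes): rejection yields 0 for the client; the contractor offers 0 and keeps 50.
Round 3 (the client proposes): the contractor can get 50 next round, worth 0.51 × 50 = 25.5 now. The client offers 25.5 and keeps 50 − 25.5 = 24.5.
Round 2 (the contractor proposes): the client can get 24.5 next round, worth 0.71 × 24.5 = 17.395 now, so the contractor offers 17.395, keeping 32.605.
Round 1 (the client proposes): the contractor can get 32.605 next round, worth 0.51 × 32.605 = 16.62855 now; the client offers that and keeps 33.37145.

16.63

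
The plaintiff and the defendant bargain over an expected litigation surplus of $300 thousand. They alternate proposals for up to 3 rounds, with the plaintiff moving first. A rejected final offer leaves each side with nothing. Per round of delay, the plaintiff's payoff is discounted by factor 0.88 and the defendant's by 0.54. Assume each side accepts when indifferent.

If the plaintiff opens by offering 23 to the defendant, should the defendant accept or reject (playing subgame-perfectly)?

Accept

Round 3 (the plaintiff proposes): the defendant will accept anything ≥ 0, so the plaintiff offers 0 and keeps 300.
Round 2 (the defendant proposes): the plaintiff can get 300 next round, worth 0.88 × 300 = 264 now; the defendant offers that and keeps 36.
So by rejecting in round 1, the defendant gets 36 next round, worth 0.54 × 36 = 19.44 now.
Offer 23 ≥ 19.44, so the defendant accepts.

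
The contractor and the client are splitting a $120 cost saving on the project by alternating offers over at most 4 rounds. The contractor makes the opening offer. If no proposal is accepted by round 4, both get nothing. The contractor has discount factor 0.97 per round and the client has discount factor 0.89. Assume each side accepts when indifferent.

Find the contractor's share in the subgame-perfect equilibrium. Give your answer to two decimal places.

24.60

Round 4 (the client proposes): rejection yields 0 for the contractor; the client offers 0 and keeps 120.
Round 3 (the contractor proposes): the client can get 120 next round, worth 0.89 × 120 = 106.8 now; the contractor offers that and keeps 13.2.
Round 2 (the client proposes): the contractor can get 13.2 next round, worth 0.97 × 13.2 = 12.804 now; the client offers that and keeps 107.196.
Round 1 (the contractor proposes): the client can get 107.196 next round, worth 0.89 × 107.196 = 95.40444 now, so the contractor offers 95.40444, keeping 24.59556.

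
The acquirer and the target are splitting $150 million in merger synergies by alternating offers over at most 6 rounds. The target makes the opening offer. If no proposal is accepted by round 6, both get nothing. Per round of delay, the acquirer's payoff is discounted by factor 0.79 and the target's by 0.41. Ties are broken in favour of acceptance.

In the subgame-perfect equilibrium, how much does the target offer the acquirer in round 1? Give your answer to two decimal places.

104.99

Round 6 (the acquirer proposes): the target will accept anything ≥ 0, so the acquirer offers 0 and keeps 150.
Round 5 (the target proposes): the acquirer can get 150 next round, worth 0.79 × 150 = 118.5 now. The target offers 118.5 and keeps 150 − 118.5 = 31.5.
Round 4 (the acquirer proposes): the target can get 31.5 next round, worth 0.41 × 31.5 = 12.915 now. The acquirer offers 12.915 and keeps 150 − 12.915 = 137.085.
Round 3 (the target proposes): the acquirer can get 137.085 next round, worth 0.79 × 137.085 = 108.29715 now. The target offers 108.29715 and keeps 150 − 108.29715 = 41.70285.
Round 2 (the acquirer proposes): the target can get 41.70285 next round, worth 0.41 × 41.70285 = 17.0981685 now, so the acquirer offers 17.0981685, keeping 132.9018315.
Round 1 (the target proposes): the acquirer can get 132.9018315 next round, worth 0.79 × 132.9018315 = 104.992446885 now. The target offers 104.992446885 and keeps 150 − 104.992446885 = 45.007553115.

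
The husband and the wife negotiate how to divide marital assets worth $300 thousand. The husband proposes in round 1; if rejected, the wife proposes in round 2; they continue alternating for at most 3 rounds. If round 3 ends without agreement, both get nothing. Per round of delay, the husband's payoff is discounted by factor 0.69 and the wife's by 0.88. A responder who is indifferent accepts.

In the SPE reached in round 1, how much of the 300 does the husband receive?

218.16

Round 3 (the husband proposes): the wife will accept anything ≥ 0, so the husband offers 0 and keeps 300.
Round 2 (the wife proposes): the husband can get 300 next round, worth 0.69 × 300 = 207 now. The wife offers 207 and keeps 300 − 207 = 93.
Round 1 (the husband proposes): the wife can get 93 next round, worth 0.88 × 93 = 81.84 now, so the husband offers 81.84, keeping 218.16.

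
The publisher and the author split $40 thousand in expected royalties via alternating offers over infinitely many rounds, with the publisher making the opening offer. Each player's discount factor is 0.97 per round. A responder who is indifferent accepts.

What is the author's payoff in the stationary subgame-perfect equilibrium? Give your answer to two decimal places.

In a stationary SPE each proposer offers the other exactly their discounted continuation value.
If the publisher keeps x when proposing and the author keeps y when proposing, then x = 40 − 0.97y and y = 40 − 0.97x.
Solving: x = 40(1 − 0.97) / (1 − 0.97·0.97) = 1.2 / 0.0591 ≈ 20.3046.
The author gets 40 − 20.3046 ≈ 19.6954.

19.70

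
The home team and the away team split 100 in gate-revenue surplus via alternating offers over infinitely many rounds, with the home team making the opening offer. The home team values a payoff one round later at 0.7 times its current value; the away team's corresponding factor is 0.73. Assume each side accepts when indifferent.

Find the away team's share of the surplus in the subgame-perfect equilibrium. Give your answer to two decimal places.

44.79

Let x be the home team's share when the home team proposes and y be the away team's share when the away team proposes.
The away team accepts iff offered ≥ 0.73·y, so x = 100 − 0.73y. Symmetrically y = 100 − 0.7x.
Substituting: x = 100 − 0.73(100 − 0.7x), giving x(1 − 0.7·0.73) = 100(1 − 0.73).
So x = 100 × 0.27 / 0.489 ≈ 55.2147, and the away team receives 100 − x ≈ 44.7853.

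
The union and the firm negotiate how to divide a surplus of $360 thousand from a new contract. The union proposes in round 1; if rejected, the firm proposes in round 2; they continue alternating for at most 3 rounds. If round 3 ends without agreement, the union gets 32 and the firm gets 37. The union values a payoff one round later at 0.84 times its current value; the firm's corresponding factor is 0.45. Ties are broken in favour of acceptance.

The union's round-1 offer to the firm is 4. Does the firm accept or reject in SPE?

Reject

Work out the firm's continuation value if the offer is rejected.
Round 3 (the union proposes): the firm gets 37 if talks fail, so the union offers 37 and keeps 323.
Round 2 (the firm proposes): the union can get 323 next round, worth 0.84 × 323 = 271.32 now; the firm offers that and keeps 88.68.
So by rejecting in round 1, the firm gets 88.68 next round, worth 0.45 × 88.68 = 39.906 now.
Offer 4 < 39.906, so the firm rejects.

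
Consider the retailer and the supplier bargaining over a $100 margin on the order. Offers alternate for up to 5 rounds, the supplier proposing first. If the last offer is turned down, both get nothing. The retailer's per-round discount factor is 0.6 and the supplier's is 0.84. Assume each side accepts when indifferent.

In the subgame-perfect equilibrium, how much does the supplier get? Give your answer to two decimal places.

85.56

By backward induction:
Round 5 (the supplier proposes): the retailer will accept anything ≥ 0, so the supplier offers 0 and keeps 100.
Round 4 (the retailer proposes): the supplier can get 100 next round, worth 0.84 × 100 = 84 now, so the retailer offers 84, keeping 16.
Round 3 (the supplier proposes): the retailer can get 16 next round, worth 0.6 × 16 = 9.6 now; the supplier offers that and keeps 90.4.
Round 2 (the retailer proposes): the supplier can get 90.4 next round, worth 0.84 × 90.4 = 75.936 now. The retailer offers 75.936 and keeps 100 − 75.936 = 24.064.
Round 1 (the supplier proposes): the retailer can get 24.064 next round, worth 0.6 × 24.064 = 14.4384 now. The supplier offers 14.4384 and keeps 100 − 14.4384 = 85.5616.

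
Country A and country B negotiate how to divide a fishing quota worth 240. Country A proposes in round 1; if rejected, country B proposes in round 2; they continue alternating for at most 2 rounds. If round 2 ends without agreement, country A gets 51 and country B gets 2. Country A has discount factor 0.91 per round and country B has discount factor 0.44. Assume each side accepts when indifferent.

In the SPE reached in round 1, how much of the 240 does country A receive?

156.84

Solve by backward induction from round 2.
Round 2 (country B proposes): country A gets 51 if talks fail, so country B offers 51 and keeps 189.
Round 1 (country A proposes): country B can get 189 next round, worth 0.44 × 189 = 83.16 now. Country A offers 83.16 and keeps 240 − 83.16 = 156.84.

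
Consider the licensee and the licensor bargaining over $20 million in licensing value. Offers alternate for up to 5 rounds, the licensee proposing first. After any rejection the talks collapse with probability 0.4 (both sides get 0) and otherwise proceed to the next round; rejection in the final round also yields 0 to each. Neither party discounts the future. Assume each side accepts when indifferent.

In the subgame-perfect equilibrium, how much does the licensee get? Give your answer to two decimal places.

13.47

By backward induction:
Round 5 (the licensee proposes): rejection yields 0 for the licensor; the licensee offers 0 and keeps 20.
Round 4 (the licensor proposes): rejecting gives the licensee an expected 0.6 × 20 = 12; the licensor offers that and keeps 8.
Round 3 (the licensee proposes): rejecting gives the licensor an expected 0.6 × 8 = 4.8. The licensee offers 4.8 and keeps 20 − 4.8 = 15.2.
Round 2 (the licensor proposes): rejecting gives the licensee an expected 0.6 × 15.2 = 9.12. The licensor offers 9.12 and keeps 20 − 9.12 = 10.88.
Round 1 (the licensee proposes): rejecting gives the licensor an expected 0.6 × 10.88 = 6.528. The licensee offers 6.528 and keeps 20 − 6.528 = 13.472.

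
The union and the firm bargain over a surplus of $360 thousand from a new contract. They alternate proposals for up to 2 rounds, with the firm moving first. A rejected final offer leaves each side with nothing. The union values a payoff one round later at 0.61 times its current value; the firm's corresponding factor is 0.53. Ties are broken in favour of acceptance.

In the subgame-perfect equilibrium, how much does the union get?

Solve by backward induction from round 2.
Round 2 (the union proposes): rejection yields 0 for the firm; the union offers 0 and keeps 360.
Round 1 (the firm proposes): the union can get 360 next round, worth 0.61 × 360 = 219.6 now, so the firm offers 219.6, keeping 140.4.

219.6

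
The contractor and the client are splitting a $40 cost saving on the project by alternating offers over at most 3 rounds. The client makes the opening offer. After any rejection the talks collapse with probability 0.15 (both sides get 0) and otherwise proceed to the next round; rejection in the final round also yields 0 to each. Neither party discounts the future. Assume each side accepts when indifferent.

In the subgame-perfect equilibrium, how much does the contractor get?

Round 3 (the client proposes): the contractor will accept anything ≥ 0, so the client offers 0 and keeps 40.
Round 2 (the contractor proposes): rejecting gives the client an expected 0.85 × 40 = 34. The contractor offers 34 and keeps 40 − 34 = 6.
Round 1 (the client proposes): rejecting gives the contractor an expected 0.85 × 6 = 5.1, so the client offers 5.1, keeping 34.9.

5.1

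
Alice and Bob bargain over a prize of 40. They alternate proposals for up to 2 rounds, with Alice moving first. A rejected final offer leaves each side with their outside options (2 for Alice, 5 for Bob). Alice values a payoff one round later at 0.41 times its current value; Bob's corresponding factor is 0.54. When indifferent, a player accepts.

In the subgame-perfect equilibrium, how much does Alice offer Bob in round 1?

Round 2 (Bob proposes): Alice gets 2 if talks fail, so Bob offers 2 and keeps 38.
Round 1 (Alice proposes): Bob can get 38 next round, worth 0.54 × 38 = 20.52 now; Alice offers that and keeps 19.48.

20.52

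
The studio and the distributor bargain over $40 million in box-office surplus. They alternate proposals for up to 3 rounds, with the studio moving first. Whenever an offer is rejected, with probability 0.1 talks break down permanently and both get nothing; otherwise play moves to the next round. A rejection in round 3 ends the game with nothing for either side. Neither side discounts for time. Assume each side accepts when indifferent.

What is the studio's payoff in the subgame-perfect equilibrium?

Round 3 (the studio proposes): rejection yields 0 for the distributor; the studio offers 0 and keeps 40.
Round 2 (the distributor proposes): rejecting gives the studio an expected 0.9 × 40 = 36. The distributor offers 36 and keeps 40 − 36 = 4.
Round 1 (the studio proposes): rejecting gives the distributor an expected 0.9 × 4 = 3.6, so the studio offers 3.6, keeping 36.4.

36.4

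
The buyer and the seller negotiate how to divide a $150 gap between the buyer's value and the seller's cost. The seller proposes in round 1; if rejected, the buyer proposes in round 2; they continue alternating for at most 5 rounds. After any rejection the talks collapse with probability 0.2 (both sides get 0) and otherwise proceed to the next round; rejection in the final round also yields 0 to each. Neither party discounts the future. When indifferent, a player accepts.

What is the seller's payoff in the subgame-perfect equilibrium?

110.64

Round 5 (the seller proposes): the buyer will accept anything ≥ 0, so the seller offers 0 and keeps 150.
Round 4 (the buyer proposes): rejecting gives the seller an expected 0.8 × 150 = 120; the buyer offers that and keeps 30.
Round 3 (the seller proposes): rejecting gives the buyer an expected 0.8 × 30 = 24, so the seller offers 24, keeping 126.
Round 2 (the buyer proposes): rejecting gives the seller an expected 0.8 × 126 = 100.8; the buyer offers that and keeps 49.2.
Round 1 (the seller proposes): rejecting gives the buyer an expected 0.8 × 49.2 = 39.36. The seller offers 39.36 and keeps 150 − 39.36 = 110.64.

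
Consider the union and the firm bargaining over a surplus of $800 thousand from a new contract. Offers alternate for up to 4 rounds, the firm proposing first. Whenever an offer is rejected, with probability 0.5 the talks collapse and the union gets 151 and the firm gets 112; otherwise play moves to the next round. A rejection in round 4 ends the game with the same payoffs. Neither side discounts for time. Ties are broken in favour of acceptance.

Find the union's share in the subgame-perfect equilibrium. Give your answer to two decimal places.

By backward induction:
Round 4 (the union proposes): the firm gets 112 if talks fail, so the union offers 112 and keeps 688.
Round 3 (the firm proposes): rejecting gives the union an expected 0.5 × 688 + 0.5 × 151 = 419.5. The firm offers 419.5 and keeps 800 − 419.5 = 380.5.
Round 2 (the union proposes): rejecting gives the firm an expected 0.5 × 380.5 + 0.5 × 112 = 246.25; the union offers that and keeps 553.75.
Round 1 (the firm proposes): rejecting gives the union an expected 0.5 × 553.75 + 0.5 × 151 = 352.375, so the firm offers 352.375, keeping 447.625.

352.38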